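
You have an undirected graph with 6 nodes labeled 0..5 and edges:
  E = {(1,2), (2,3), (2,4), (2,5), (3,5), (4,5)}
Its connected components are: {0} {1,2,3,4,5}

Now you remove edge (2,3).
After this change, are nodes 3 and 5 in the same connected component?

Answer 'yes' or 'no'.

Answer: yes

Derivation:
Initial components: {0} {1,2,3,4,5}
Removing edge (2,3): not a bridge — component count unchanged at 2.
New components: {0} {1,2,3,4,5}
Are 3 and 5 in the same component? yes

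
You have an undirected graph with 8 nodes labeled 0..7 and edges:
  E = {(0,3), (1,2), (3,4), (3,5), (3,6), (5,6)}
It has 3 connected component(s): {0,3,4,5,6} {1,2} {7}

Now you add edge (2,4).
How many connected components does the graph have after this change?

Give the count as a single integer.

Initial component count: 3
Add (2,4): merges two components. Count decreases: 3 -> 2.
New component count: 2

Answer: 2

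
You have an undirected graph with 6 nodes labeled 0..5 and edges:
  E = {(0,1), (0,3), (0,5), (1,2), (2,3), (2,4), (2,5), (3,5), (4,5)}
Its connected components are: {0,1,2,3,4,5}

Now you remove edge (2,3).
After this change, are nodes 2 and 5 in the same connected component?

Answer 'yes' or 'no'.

Answer: yes

Derivation:
Initial components: {0,1,2,3,4,5}
Removing edge (2,3): not a bridge — component count unchanged at 1.
New components: {0,1,2,3,4,5}
Are 2 and 5 in the same component? yes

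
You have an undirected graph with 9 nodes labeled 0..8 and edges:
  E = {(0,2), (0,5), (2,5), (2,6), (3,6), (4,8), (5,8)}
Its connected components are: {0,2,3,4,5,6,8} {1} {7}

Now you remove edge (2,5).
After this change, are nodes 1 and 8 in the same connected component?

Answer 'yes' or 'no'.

Answer: no

Derivation:
Initial components: {0,2,3,4,5,6,8} {1} {7}
Removing edge (2,5): not a bridge — component count unchanged at 3.
New components: {0,2,3,4,5,6,8} {1} {7}
Are 1 and 8 in the same component? no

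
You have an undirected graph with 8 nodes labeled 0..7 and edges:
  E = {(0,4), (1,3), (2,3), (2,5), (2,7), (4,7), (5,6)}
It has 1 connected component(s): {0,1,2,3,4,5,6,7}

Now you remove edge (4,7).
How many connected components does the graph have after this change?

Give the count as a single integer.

Answer: 2

Derivation:
Initial component count: 1
Remove (4,7): it was a bridge. Count increases: 1 -> 2.
  After removal, components: {0,4} {1,2,3,5,6,7}
New component count: 2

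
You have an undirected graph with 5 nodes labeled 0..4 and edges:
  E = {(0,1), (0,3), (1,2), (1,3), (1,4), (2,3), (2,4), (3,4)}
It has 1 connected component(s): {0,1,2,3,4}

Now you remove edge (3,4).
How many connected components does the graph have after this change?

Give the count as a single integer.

Answer: 1

Derivation:
Initial component count: 1
Remove (3,4): not a bridge. Count unchanged: 1.
  After removal, components: {0,1,2,3,4}
New component count: 1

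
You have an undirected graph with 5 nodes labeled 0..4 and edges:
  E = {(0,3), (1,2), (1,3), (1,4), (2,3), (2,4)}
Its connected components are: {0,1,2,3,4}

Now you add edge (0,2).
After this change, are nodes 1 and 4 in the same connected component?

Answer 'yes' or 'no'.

Initial components: {0,1,2,3,4}
Adding edge (0,2): both already in same component {0,1,2,3,4}. No change.
New components: {0,1,2,3,4}
Are 1 and 4 in the same component? yes

Answer: yes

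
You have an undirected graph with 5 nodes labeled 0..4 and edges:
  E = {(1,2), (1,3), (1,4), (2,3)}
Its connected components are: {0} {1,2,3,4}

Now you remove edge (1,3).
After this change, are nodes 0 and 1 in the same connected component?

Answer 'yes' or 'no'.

Answer: no

Derivation:
Initial components: {0} {1,2,3,4}
Removing edge (1,3): not a bridge — component count unchanged at 2.
New components: {0} {1,2,3,4}
Are 0 and 1 in the same component? no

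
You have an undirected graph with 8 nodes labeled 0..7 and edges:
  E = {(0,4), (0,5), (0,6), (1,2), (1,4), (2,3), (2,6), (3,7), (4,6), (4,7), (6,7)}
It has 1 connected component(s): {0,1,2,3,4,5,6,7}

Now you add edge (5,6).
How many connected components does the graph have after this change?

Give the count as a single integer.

Initial component count: 1
Add (5,6): endpoints already in same component. Count unchanged: 1.
New component count: 1

Answer: 1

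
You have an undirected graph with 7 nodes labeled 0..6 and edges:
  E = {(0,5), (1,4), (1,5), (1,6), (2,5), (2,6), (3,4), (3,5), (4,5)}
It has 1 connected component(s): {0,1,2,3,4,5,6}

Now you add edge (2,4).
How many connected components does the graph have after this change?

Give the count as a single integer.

Answer: 1

Derivation:
Initial component count: 1
Add (2,4): endpoints already in same component. Count unchanged: 1.
New component count: 1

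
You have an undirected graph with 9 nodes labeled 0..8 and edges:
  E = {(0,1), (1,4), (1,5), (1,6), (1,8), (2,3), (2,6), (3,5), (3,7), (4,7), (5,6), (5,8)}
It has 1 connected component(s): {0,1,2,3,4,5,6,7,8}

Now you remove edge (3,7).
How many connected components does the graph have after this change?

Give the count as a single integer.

Answer: 1

Derivation:
Initial component count: 1
Remove (3,7): not a bridge. Count unchanged: 1.
  After removal, components: {0,1,2,3,4,5,6,7,8}
New component count: 1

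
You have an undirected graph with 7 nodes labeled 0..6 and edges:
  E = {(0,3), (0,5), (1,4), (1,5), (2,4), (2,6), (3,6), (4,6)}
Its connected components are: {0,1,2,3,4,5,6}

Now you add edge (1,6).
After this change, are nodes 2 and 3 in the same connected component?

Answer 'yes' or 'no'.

Initial components: {0,1,2,3,4,5,6}
Adding edge (1,6): both already in same component {0,1,2,3,4,5,6}. No change.
New components: {0,1,2,3,4,5,6}
Are 2 and 3 in the same component? yes

Answer: yes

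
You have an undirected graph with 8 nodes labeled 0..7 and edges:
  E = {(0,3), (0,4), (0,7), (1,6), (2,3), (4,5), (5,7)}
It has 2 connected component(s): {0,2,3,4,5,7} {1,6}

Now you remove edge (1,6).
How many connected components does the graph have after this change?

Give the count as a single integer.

Answer: 3

Derivation:
Initial component count: 2
Remove (1,6): it was a bridge. Count increases: 2 -> 3.
  After removal, components: {0,2,3,4,5,7} {1} {6}
New component count: 3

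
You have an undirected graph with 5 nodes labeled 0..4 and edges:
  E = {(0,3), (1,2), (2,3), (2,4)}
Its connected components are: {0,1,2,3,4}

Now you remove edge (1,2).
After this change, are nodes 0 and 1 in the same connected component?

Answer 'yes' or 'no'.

Initial components: {0,1,2,3,4}
Removing edge (1,2): it was a bridge — component count 1 -> 2.
New components: {0,2,3,4} {1}
Are 0 and 1 in the same component? no

Answer: no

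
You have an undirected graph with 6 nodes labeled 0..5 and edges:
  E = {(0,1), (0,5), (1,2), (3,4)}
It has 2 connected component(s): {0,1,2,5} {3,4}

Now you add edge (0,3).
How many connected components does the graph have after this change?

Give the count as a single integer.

Initial component count: 2
Add (0,3): merges two components. Count decreases: 2 -> 1.
New component count: 1

Answer: 1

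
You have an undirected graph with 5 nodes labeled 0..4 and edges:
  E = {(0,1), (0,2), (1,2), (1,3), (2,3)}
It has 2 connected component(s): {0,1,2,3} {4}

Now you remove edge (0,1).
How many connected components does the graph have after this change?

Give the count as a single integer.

Initial component count: 2
Remove (0,1): not a bridge. Count unchanged: 2.
  After removal, components: {0,1,2,3} {4}
New component count: 2

Answer: 2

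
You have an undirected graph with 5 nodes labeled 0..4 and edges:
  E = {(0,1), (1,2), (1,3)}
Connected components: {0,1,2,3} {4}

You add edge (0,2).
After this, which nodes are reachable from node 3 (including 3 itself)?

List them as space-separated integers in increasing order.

Before: nodes reachable from 3: {0,1,2,3}
Adding (0,2): both endpoints already in same component. Reachability from 3 unchanged.
After: nodes reachable from 3: {0,1,2,3}

Answer: 0 1 2 3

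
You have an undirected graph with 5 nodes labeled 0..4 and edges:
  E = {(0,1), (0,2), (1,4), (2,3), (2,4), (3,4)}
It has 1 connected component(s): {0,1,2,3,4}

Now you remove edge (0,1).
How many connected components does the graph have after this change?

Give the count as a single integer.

Answer: 1

Derivation:
Initial component count: 1
Remove (0,1): not a bridge. Count unchanged: 1.
  After removal, components: {0,1,2,3,4}
New component count: 1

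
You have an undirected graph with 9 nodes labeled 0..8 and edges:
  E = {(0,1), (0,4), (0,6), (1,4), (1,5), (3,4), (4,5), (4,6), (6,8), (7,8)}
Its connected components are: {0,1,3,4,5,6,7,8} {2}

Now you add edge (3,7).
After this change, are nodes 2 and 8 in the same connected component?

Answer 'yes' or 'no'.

Initial components: {0,1,3,4,5,6,7,8} {2}
Adding edge (3,7): both already in same component {0,1,3,4,5,6,7,8}. No change.
New components: {0,1,3,4,5,6,7,8} {2}
Are 2 and 8 in the same component? no

Answer: no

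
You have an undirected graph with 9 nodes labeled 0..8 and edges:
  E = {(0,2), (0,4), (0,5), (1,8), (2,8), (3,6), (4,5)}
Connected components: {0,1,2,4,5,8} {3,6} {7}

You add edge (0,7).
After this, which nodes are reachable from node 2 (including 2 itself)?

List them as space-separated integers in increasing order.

Answer: 0 1 2 4 5 7 8

Derivation:
Before: nodes reachable from 2: {0,1,2,4,5,8}
Adding (0,7): merges 2's component with another. Reachability grows.
After: nodes reachable from 2: {0,1,2,4,5,7,8}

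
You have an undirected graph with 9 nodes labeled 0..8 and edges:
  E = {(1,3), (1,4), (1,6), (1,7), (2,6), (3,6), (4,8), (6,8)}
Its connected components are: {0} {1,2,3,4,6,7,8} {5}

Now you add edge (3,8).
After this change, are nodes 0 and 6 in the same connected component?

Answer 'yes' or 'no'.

Initial components: {0} {1,2,3,4,6,7,8} {5}
Adding edge (3,8): both already in same component {1,2,3,4,6,7,8}. No change.
New components: {0} {1,2,3,4,6,7,8} {5}
Are 0 and 6 in the same component? no

Answer: no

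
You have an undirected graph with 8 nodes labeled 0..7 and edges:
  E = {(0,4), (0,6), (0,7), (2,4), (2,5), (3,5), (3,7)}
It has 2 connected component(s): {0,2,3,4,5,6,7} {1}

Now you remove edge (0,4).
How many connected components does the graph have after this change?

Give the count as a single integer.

Answer: 2

Derivation:
Initial component count: 2
Remove (0,4): not a bridge. Count unchanged: 2.
  After removal, components: {0,2,3,4,5,6,7} {1}
New component count: 2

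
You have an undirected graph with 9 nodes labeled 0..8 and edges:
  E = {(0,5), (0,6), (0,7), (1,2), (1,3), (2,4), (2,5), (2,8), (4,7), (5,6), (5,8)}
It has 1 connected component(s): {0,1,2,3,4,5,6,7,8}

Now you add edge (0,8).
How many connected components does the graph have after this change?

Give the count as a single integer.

Answer: 1

Derivation:
Initial component count: 1
Add (0,8): endpoints already in same component. Count unchanged: 1.
New component count: 1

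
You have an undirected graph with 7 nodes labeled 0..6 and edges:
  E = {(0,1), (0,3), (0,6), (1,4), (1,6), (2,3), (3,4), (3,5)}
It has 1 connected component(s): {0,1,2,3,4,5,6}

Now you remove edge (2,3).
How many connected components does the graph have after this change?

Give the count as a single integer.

Initial component count: 1
Remove (2,3): it was a bridge. Count increases: 1 -> 2.
  After removal, components: {0,1,3,4,5,6} {2}
New component count: 2

Answer: 2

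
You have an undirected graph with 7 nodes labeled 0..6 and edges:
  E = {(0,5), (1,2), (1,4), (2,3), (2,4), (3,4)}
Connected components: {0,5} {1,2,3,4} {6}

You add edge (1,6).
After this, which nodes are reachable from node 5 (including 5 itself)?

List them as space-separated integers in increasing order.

Answer: 0 5

Derivation:
Before: nodes reachable from 5: {0,5}
Adding (1,6): merges two components, but neither contains 5. Reachability from 5 unchanged.
After: nodes reachable from 5: {0,5}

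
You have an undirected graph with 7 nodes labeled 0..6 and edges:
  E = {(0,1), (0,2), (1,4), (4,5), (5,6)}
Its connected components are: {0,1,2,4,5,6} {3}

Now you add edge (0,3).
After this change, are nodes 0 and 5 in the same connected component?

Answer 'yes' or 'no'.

Answer: yes

Derivation:
Initial components: {0,1,2,4,5,6} {3}
Adding edge (0,3): merges {0,1,2,4,5,6} and {3}.
New components: {0,1,2,3,4,5,6}
Are 0 and 5 in the same component? yes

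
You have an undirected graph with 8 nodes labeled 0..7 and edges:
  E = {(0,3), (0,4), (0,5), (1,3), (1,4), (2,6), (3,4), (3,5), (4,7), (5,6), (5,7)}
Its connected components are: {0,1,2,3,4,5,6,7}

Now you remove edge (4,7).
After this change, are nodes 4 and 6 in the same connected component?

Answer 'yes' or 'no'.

Answer: yes

Derivation:
Initial components: {0,1,2,3,4,5,6,7}
Removing edge (4,7): not a bridge — component count unchanged at 1.
New components: {0,1,2,3,4,5,6,7}
Are 4 and 6 in the same component? yes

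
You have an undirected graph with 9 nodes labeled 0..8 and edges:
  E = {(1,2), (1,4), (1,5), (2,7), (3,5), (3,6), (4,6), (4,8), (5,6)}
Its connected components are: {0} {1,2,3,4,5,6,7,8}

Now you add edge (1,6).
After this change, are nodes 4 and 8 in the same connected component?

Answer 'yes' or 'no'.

Answer: yes

Derivation:
Initial components: {0} {1,2,3,4,5,6,7,8}
Adding edge (1,6): both already in same component {1,2,3,4,5,6,7,8}. No change.
New components: {0} {1,2,3,4,5,6,7,8}
Are 4 and 8 in the same component? yes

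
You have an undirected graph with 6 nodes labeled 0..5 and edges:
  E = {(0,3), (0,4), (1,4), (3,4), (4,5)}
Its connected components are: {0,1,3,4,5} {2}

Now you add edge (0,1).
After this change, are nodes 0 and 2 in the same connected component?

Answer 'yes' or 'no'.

Initial components: {0,1,3,4,5} {2}
Adding edge (0,1): both already in same component {0,1,3,4,5}. No change.
New components: {0,1,3,4,5} {2}
Are 0 and 2 in the same component? no

Answer: no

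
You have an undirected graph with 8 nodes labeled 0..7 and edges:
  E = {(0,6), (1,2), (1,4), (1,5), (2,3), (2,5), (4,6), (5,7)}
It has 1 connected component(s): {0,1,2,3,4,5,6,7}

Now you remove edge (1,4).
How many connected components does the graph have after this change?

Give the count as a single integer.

Answer: 2

Derivation:
Initial component count: 1
Remove (1,4): it was a bridge. Count increases: 1 -> 2.
  After removal, components: {0,4,6} {1,2,3,5,7}
New component count: 2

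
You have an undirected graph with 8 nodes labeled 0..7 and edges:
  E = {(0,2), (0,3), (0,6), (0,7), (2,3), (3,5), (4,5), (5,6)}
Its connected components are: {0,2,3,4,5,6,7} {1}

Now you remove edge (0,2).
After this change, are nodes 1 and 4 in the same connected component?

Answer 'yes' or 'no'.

Answer: no

Derivation:
Initial components: {0,2,3,4,5,6,7} {1}
Removing edge (0,2): not a bridge — component count unchanged at 2.
New components: {0,2,3,4,5,6,7} {1}
Are 1 and 4 in the same component? no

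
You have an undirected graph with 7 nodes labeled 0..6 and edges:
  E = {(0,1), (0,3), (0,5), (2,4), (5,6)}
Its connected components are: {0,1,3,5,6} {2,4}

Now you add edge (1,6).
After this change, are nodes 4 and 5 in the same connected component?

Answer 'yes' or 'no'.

Answer: no

Derivation:
Initial components: {0,1,3,5,6} {2,4}
Adding edge (1,6): both already in same component {0,1,3,5,6}. No change.
New components: {0,1,3,5,6} {2,4}
Are 4 and 5 in the same component? no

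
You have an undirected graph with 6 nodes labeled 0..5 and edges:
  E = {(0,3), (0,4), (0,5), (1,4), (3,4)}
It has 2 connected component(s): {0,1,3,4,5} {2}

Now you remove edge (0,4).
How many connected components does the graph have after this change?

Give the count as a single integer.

Initial component count: 2
Remove (0,4): not a bridge. Count unchanged: 2.
  After removal, components: {0,1,3,4,5} {2}
New component count: 2

Answer: 2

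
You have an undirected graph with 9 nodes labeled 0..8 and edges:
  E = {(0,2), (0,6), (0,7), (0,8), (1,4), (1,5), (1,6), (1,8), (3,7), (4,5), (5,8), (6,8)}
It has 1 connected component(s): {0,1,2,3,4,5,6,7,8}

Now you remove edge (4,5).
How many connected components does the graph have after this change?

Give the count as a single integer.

Answer: 1

Derivation:
Initial component count: 1
Remove (4,5): not a bridge. Count unchanged: 1.
  After removal, components: {0,1,2,3,4,5,6,7,8}
New component count: 1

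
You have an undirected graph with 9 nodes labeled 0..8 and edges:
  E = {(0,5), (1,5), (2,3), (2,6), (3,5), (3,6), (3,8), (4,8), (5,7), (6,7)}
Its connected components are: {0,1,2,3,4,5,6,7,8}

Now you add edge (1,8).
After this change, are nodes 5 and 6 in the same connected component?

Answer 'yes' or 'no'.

Answer: yes

Derivation:
Initial components: {0,1,2,3,4,5,6,7,8}
Adding edge (1,8): both already in same component {0,1,2,3,4,5,6,7,8}. No change.
New components: {0,1,2,3,4,5,6,7,8}
Are 5 and 6 in the same component? yes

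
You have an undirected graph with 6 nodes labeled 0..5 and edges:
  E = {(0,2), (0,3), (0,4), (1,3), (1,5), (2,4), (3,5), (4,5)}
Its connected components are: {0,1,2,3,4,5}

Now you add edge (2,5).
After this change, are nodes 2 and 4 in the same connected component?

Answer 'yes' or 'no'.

Initial components: {0,1,2,3,4,5}
Adding edge (2,5): both already in same component {0,1,2,3,4,5}. No change.
New components: {0,1,2,3,4,5}
Are 2 and 4 in the same component? yes

Answer: yes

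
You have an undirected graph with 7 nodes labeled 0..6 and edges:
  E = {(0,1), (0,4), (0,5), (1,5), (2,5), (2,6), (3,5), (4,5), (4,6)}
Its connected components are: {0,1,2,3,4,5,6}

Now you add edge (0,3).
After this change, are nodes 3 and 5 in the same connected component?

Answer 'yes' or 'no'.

Answer: yes

Derivation:
Initial components: {0,1,2,3,4,5,6}
Adding edge (0,3): both already in same component {0,1,2,3,4,5,6}. No change.
New components: {0,1,2,3,4,5,6}
Are 3 and 5 in the same component? yes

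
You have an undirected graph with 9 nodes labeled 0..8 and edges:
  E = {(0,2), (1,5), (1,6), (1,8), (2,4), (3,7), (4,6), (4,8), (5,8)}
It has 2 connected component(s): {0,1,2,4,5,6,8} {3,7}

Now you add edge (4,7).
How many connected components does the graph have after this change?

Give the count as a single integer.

Answer: 1

Derivation:
Initial component count: 2
Add (4,7): merges two components. Count decreases: 2 -> 1.
New component count: 1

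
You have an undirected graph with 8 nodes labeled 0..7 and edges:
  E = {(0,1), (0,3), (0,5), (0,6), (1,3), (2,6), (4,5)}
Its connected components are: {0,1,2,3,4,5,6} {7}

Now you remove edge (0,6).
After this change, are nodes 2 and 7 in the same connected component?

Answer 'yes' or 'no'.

Answer: no

Derivation:
Initial components: {0,1,2,3,4,5,6} {7}
Removing edge (0,6): it was a bridge — component count 2 -> 3.
New components: {0,1,3,4,5} {2,6} {7}
Are 2 and 7 in the same component? no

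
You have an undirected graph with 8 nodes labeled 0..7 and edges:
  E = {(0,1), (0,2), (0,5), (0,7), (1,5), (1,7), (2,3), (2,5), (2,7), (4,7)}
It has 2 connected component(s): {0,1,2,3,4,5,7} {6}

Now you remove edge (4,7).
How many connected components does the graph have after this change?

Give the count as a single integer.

Answer: 3

Derivation:
Initial component count: 2
Remove (4,7): it was a bridge. Count increases: 2 -> 3.
  After removal, components: {0,1,2,3,5,7} {4} {6}
New component count: 3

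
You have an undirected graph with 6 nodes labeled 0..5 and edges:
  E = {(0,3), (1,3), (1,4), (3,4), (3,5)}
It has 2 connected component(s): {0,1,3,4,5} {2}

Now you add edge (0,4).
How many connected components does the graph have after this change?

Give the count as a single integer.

Answer: 2

Derivation:
Initial component count: 2
Add (0,4): endpoints already in same component. Count unchanged: 2.
New component count: 2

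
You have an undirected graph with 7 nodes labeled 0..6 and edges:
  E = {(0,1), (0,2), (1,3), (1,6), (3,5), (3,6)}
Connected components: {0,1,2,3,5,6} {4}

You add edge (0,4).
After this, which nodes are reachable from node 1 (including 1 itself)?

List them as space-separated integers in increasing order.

Answer: 0 1 2 3 4 5 6

Derivation:
Before: nodes reachable from 1: {0,1,2,3,5,6}
Adding (0,4): merges 1's component with another. Reachability grows.
After: nodes reachable from 1: {0,1,2,3,4,5,6}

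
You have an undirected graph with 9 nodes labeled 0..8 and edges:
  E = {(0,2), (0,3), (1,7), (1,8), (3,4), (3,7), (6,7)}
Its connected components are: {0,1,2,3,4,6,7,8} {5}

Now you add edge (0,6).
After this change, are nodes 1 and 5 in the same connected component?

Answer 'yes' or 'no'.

Answer: no

Derivation:
Initial components: {0,1,2,3,4,6,7,8} {5}
Adding edge (0,6): both already in same component {0,1,2,3,4,6,7,8}. No change.
New components: {0,1,2,3,4,6,7,8} {5}
Are 1 and 5 in the same component? no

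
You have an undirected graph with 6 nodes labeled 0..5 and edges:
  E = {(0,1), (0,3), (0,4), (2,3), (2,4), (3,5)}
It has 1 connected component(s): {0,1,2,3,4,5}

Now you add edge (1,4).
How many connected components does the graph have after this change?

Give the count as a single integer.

Answer: 1

Derivation:
Initial component count: 1
Add (1,4): endpoints already in same component. Count unchanged: 1.
New component count: 1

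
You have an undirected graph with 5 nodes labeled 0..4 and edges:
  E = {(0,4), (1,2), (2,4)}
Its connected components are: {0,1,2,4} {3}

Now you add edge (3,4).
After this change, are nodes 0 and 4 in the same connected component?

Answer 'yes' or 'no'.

Initial components: {0,1,2,4} {3}
Adding edge (3,4): merges {3} and {0,1,2,4}.
New components: {0,1,2,3,4}
Are 0 and 4 in the same component? yes

Answer: yes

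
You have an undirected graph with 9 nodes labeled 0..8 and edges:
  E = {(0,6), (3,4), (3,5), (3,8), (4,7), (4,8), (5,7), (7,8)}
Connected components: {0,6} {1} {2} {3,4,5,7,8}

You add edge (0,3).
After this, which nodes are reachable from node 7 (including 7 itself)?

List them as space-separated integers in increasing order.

Before: nodes reachable from 7: {3,4,5,7,8}
Adding (0,3): merges 7's component with another. Reachability grows.
After: nodes reachable from 7: {0,3,4,5,6,7,8}

Answer: 0 3 4 5 6 7 8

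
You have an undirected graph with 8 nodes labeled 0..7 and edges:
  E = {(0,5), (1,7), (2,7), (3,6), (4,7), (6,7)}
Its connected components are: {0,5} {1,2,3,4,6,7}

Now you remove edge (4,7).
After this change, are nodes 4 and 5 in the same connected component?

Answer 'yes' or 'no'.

Initial components: {0,5} {1,2,3,4,6,7}
Removing edge (4,7): it was a bridge — component count 2 -> 3.
New components: {0,5} {1,2,3,6,7} {4}
Are 4 and 5 in the same component? no

Answer: no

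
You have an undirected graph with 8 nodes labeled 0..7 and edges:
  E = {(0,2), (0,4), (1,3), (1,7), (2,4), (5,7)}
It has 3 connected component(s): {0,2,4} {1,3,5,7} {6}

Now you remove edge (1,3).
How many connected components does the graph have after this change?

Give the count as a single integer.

Initial component count: 3
Remove (1,3): it was a bridge. Count increases: 3 -> 4.
  After removal, components: {0,2,4} {1,5,7} {3} {6}
New component count: 4

Answer: 4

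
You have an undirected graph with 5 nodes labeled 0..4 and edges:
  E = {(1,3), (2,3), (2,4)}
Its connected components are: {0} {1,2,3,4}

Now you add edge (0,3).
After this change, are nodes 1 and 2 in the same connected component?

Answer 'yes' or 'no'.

Answer: yes

Derivation:
Initial components: {0} {1,2,3,4}
Adding edge (0,3): merges {0} and {1,2,3,4}.
New components: {0,1,2,3,4}
Are 1 and 2 in the same component? yes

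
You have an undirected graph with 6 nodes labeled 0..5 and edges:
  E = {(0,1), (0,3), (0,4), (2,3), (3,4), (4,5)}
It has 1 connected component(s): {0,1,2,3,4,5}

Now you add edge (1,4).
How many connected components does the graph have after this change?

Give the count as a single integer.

Answer: 1

Derivation:
Initial component count: 1
Add (1,4): endpoints already in same component. Count unchanged: 1.
New component count: 1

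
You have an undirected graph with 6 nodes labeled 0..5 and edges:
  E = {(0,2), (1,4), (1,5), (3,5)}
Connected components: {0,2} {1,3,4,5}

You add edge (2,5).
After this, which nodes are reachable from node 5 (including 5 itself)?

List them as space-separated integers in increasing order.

Before: nodes reachable from 5: {1,3,4,5}
Adding (2,5): merges 5's component with another. Reachability grows.
After: nodes reachable from 5: {0,1,2,3,4,5}

Answer: 0 1 2 3 4 5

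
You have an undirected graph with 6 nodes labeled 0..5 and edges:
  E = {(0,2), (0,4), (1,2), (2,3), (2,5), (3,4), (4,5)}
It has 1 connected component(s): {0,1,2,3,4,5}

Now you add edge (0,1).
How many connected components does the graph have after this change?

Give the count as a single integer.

Initial component count: 1
Add (0,1): endpoints already in same component. Count unchanged: 1.
New component count: 1

Answer: 1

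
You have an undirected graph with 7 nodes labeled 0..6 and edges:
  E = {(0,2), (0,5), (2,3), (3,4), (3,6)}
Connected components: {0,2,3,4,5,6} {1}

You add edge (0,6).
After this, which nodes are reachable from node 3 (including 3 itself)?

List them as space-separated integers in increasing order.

Answer: 0 2 3 4 5 6

Derivation:
Before: nodes reachable from 3: {0,2,3,4,5,6}
Adding (0,6): both endpoints already in same component. Reachability from 3 unchanged.
After: nodes reachable from 3: {0,2,3,4,5,6}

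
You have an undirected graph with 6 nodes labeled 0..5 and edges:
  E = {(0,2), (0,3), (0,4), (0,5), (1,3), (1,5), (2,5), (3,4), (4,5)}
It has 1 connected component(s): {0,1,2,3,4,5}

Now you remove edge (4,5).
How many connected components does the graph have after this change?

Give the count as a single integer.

Answer: 1

Derivation:
Initial component count: 1
Remove (4,5): not a bridge. Count unchanged: 1.
  After removal, components: {0,1,2,3,4,5}
New component count: 1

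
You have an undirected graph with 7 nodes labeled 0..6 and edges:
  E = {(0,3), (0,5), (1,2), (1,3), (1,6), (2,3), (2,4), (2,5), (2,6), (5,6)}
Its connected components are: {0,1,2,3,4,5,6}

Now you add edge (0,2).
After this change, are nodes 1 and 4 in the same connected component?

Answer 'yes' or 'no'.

Answer: yes

Derivation:
Initial components: {0,1,2,3,4,5,6}
Adding edge (0,2): both already in same component {0,1,2,3,4,5,6}. No change.
New components: {0,1,2,3,4,5,6}
Are 1 and 4 in the same component? yes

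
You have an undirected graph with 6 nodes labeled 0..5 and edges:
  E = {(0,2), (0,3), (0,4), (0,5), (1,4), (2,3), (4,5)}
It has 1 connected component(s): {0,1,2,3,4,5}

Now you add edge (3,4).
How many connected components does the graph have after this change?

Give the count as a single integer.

Initial component count: 1
Add (3,4): endpoints already in same component. Count unchanged: 1.
New component count: 1

Answer: 1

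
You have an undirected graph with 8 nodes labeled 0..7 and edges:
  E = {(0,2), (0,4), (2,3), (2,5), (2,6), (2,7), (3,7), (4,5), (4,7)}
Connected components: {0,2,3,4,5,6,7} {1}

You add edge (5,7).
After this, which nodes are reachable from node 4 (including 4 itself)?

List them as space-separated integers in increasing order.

Answer: 0 2 3 4 5 6 7

Derivation:
Before: nodes reachable from 4: {0,2,3,4,5,6,7}
Adding (5,7): both endpoints already in same component. Reachability from 4 unchanged.
After: nodes reachable from 4: {0,2,3,4,5,6,7}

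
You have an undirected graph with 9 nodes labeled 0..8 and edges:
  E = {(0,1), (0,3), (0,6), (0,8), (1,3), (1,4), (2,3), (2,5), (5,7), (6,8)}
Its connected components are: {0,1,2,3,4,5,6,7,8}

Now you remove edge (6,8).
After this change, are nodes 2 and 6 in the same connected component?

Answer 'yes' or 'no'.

Initial components: {0,1,2,3,4,5,6,7,8}
Removing edge (6,8): not a bridge — component count unchanged at 1.
New components: {0,1,2,3,4,5,6,7,8}
Are 2 and 6 in the same component? yes

Answer: yes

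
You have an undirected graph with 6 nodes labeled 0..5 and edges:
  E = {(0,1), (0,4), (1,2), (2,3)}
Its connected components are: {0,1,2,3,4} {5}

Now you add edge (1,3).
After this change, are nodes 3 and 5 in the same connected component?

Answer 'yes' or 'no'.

Answer: no

Derivation:
Initial components: {0,1,2,3,4} {5}
Adding edge (1,3): both already in same component {0,1,2,3,4}. No change.
New components: {0,1,2,3,4} {5}
Are 3 and 5 in the same component? no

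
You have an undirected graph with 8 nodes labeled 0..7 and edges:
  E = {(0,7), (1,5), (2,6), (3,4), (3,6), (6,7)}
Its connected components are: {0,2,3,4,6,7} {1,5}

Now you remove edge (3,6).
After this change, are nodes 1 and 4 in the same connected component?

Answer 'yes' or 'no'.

Answer: no

Derivation:
Initial components: {0,2,3,4,6,7} {1,5}
Removing edge (3,6): it was a bridge — component count 2 -> 3.
New components: {0,2,6,7} {1,5} {3,4}
Are 1 and 4 in the same component? no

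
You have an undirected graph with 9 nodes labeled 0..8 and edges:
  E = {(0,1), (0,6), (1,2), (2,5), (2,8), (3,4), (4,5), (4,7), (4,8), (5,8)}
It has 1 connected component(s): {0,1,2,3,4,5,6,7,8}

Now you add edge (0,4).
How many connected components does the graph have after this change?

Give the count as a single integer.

Initial component count: 1
Add (0,4): endpoints already in same component. Count unchanged: 1.
New component count: 1

Answer: 1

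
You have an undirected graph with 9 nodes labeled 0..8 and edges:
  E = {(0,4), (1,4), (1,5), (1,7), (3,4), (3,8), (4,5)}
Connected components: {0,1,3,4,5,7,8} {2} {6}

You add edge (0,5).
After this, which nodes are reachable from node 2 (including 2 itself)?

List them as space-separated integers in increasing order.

Before: nodes reachable from 2: {2}
Adding (0,5): both endpoints already in same component. Reachability from 2 unchanged.
After: nodes reachable from 2: {2}

Answer: 2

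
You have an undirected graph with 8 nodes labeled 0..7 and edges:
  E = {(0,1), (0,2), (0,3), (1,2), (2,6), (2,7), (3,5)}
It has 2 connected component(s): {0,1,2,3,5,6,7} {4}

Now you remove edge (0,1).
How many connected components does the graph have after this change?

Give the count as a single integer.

Answer: 2

Derivation:
Initial component count: 2
Remove (0,1): not a bridge. Count unchanged: 2.
  After removal, components: {0,1,2,3,5,6,7} {4}
New component count: 2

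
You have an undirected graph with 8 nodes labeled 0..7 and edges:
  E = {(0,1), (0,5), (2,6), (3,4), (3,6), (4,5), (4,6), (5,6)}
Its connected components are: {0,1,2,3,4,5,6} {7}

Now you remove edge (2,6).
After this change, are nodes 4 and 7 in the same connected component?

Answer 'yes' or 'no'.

Answer: no

Derivation:
Initial components: {0,1,2,3,4,5,6} {7}
Removing edge (2,6): it was a bridge — component count 2 -> 3.
New components: {0,1,3,4,5,6} {2} {7}
Are 4 and 7 in the same component? no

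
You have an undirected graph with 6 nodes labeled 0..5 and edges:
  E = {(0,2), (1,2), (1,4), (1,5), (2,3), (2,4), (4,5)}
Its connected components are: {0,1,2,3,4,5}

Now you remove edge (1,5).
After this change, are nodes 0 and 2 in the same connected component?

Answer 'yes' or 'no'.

Initial components: {0,1,2,3,4,5}
Removing edge (1,5): not a bridge — component count unchanged at 1.
New components: {0,1,2,3,4,5}
Are 0 and 2 in the same component? yes

Answer: yes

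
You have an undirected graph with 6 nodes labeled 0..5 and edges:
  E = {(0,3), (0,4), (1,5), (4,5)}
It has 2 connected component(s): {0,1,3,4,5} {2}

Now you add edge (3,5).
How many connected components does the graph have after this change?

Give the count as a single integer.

Initial component count: 2
Add (3,5): endpoints already in same component. Count unchanged: 2.
New component count: 2

Answer: 2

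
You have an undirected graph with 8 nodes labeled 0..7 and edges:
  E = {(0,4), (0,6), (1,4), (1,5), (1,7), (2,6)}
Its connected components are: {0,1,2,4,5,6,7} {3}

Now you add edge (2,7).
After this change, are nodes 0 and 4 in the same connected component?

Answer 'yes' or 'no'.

Answer: yes

Derivation:
Initial components: {0,1,2,4,5,6,7} {3}
Adding edge (2,7): both already in same component {0,1,2,4,5,6,7}. No change.
New components: {0,1,2,4,5,6,7} {3}
Are 0 and 4 in the same component? yes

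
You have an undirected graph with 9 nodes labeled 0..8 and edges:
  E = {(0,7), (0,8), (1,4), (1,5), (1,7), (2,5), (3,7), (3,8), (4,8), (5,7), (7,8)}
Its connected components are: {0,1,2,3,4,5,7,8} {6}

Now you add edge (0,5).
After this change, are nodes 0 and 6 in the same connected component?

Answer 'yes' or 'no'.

Answer: no

Derivation:
Initial components: {0,1,2,3,4,5,7,8} {6}
Adding edge (0,5): both already in same component {0,1,2,3,4,5,7,8}. No change.
New components: {0,1,2,3,4,5,7,8} {6}
Are 0 and 6 in the same component? no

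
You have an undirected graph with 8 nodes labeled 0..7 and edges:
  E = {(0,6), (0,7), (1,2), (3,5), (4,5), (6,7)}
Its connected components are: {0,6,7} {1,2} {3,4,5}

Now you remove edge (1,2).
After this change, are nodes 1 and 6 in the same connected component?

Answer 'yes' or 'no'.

Answer: no

Derivation:
Initial components: {0,6,7} {1,2} {3,4,5}
Removing edge (1,2): it was a bridge — component count 3 -> 4.
New components: {0,6,7} {1} {2} {3,4,5}
Are 1 and 6 in the same component? no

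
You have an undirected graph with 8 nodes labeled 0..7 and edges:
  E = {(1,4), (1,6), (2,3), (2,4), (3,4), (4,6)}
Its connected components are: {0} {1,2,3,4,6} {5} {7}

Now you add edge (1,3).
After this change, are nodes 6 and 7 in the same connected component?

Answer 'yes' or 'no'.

Initial components: {0} {1,2,3,4,6} {5} {7}
Adding edge (1,3): both already in same component {1,2,3,4,6}. No change.
New components: {0} {1,2,3,4,6} {5} {7}
Are 6 and 7 in the same component? no

Answer: no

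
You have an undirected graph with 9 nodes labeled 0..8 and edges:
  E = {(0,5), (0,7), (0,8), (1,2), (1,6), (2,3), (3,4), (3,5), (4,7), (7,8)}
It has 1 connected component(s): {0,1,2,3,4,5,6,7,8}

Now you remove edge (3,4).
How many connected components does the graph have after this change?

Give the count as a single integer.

Answer: 1

Derivation:
Initial component count: 1
Remove (3,4): not a bridge. Count unchanged: 1.
  After removal, components: {0,1,2,3,4,5,6,7,8}
New component count: 1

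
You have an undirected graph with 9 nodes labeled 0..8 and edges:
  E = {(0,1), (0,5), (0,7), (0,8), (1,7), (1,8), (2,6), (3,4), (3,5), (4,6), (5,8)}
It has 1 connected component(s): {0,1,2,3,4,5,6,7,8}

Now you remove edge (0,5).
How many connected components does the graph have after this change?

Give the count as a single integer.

Answer: 1

Derivation:
Initial component count: 1
Remove (0,5): not a bridge. Count unchanged: 1.
  After removal, components: {0,1,2,3,4,5,6,7,8}
New component count: 1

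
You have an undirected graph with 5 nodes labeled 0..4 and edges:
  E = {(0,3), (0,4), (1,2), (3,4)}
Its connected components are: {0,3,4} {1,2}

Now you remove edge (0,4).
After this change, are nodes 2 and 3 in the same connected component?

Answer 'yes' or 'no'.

Answer: no

Derivation:
Initial components: {0,3,4} {1,2}
Removing edge (0,4): not a bridge — component count unchanged at 2.
New components: {0,3,4} {1,2}
Are 2 and 3 in the same component? no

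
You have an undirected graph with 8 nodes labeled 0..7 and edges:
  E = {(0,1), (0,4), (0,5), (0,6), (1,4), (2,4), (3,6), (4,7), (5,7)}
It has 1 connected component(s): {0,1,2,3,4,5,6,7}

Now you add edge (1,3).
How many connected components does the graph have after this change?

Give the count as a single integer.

Initial component count: 1
Add (1,3): endpoints already in same component. Count unchanged: 1.
New component count: 1

Answer: 1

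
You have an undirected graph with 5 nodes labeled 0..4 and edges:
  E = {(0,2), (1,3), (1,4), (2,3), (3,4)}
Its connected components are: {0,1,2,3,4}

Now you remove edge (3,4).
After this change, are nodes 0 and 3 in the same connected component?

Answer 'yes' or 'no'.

Answer: yes

Derivation:
Initial components: {0,1,2,3,4}
Removing edge (3,4): not a bridge — component count unchanged at 1.
New components: {0,1,2,3,4}
Are 0 and 3 in the same component? yes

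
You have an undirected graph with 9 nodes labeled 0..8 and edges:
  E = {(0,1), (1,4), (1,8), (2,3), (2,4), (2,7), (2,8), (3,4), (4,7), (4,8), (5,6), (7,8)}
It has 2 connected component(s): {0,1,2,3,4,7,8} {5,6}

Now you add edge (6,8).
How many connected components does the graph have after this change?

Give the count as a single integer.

Initial component count: 2
Add (6,8): merges two components. Count decreases: 2 -> 1.
New component count: 1

Answer: 1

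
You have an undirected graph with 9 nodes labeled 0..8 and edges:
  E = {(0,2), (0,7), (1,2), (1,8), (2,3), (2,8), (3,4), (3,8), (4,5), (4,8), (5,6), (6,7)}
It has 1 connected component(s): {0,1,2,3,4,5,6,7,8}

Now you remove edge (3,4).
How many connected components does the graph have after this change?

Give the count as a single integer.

Answer: 1

Derivation:
Initial component count: 1
Remove (3,4): not a bridge. Count unchanged: 1.
  After removal, components: {0,1,2,3,4,5,6,7,8}
New component count: 1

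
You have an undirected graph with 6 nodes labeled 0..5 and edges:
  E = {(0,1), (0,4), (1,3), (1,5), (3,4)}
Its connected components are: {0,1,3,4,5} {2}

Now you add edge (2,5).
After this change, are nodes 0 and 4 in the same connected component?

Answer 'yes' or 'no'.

Initial components: {0,1,3,4,5} {2}
Adding edge (2,5): merges {2} and {0,1,3,4,5}.
New components: {0,1,2,3,4,5}
Are 0 and 4 in the same component? yes

Answer: yes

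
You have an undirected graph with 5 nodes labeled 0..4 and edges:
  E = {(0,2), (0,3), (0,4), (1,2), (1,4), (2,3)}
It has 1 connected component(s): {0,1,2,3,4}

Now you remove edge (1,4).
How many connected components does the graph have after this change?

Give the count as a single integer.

Initial component count: 1
Remove (1,4): not a bridge. Count unchanged: 1.
  After removal, components: {0,1,2,3,4}
New component count: 1

Answer: 1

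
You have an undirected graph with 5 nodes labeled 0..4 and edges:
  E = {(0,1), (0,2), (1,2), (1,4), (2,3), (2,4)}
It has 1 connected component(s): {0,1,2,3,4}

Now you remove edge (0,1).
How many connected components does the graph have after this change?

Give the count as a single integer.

Answer: 1

Derivation:
Initial component count: 1
Remove (0,1): not a bridge. Count unchanged: 1.
  After removal, components: {0,1,2,3,4}
New component count: 1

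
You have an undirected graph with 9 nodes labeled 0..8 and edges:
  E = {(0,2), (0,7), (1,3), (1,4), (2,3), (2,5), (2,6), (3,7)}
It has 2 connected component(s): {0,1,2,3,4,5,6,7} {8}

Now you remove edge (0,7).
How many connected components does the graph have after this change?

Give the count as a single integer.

Initial component count: 2
Remove (0,7): not a bridge. Count unchanged: 2.
  After removal, components: {0,1,2,3,4,5,6,7} {8}
New component count: 2

Answer: 2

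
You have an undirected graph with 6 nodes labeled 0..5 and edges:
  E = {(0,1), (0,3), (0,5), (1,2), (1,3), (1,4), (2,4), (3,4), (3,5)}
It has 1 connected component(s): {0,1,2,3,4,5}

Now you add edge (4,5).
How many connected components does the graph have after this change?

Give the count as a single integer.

Initial component count: 1
Add (4,5): endpoints already in same component. Count unchanged: 1.
New component count: 1

Answer: 1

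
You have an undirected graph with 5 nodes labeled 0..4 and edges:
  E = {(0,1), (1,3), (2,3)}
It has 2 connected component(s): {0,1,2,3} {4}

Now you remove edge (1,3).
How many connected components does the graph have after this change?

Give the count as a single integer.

Initial component count: 2
Remove (1,3): it was a bridge. Count increases: 2 -> 3.
  After removal, components: {0,1} {2,3} {4}
New component count: 3

Answer: 3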